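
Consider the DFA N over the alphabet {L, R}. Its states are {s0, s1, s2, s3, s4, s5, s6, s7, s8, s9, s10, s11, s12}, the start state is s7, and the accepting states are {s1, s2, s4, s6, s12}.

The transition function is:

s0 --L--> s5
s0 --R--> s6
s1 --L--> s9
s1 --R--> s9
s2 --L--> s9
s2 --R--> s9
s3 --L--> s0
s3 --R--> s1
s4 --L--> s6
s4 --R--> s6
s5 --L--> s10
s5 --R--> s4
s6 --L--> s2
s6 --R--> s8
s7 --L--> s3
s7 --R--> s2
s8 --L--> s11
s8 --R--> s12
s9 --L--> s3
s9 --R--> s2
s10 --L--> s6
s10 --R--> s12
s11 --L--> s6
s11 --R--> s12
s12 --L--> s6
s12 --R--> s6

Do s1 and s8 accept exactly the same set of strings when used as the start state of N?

Every state is reachable, so we keep all 13.
Initial partition by acceptance: {s1,s2,s4,s6,s12} | {s0,s3,s5,s7,s8,s9,s10,s11}.
Split {s1,s2,s4,s6,s12} by δ(·,L) → {s4,s6,s12} and {s1,s2}.
On input L, block {s4,s6,s12} splits into {s4,s12} and {s6}.
On input L, block {s0,s3,s5,s7,s8,s9,s10,s11} splits into {s0,s3,s5,s7,s8,s9} and {s10,s11}.
On input L, block {s0,s3,s5,s7,s8,s9} splits into {s0,s3,s7,s9} and {s5,s8}.
Split {s0,s3,s7,s9} by δ(·,L) → {s3,s7,s9} and {s0}.
Refine {s3,s7,s9} on symbol L: members go to different blocks, giving {s7,s9} and {s3}.
The partition is now stable with 8 blocks: {s4,s12} | {s7,s9} | {s1,s2} | {s6} | {s10,s11} | {s5,s8} | {s0} | {s3}.
s1 and s8 end up in different blocks, so they are distinguishable. For instance, the string 'ε' is accepted from only s1.

No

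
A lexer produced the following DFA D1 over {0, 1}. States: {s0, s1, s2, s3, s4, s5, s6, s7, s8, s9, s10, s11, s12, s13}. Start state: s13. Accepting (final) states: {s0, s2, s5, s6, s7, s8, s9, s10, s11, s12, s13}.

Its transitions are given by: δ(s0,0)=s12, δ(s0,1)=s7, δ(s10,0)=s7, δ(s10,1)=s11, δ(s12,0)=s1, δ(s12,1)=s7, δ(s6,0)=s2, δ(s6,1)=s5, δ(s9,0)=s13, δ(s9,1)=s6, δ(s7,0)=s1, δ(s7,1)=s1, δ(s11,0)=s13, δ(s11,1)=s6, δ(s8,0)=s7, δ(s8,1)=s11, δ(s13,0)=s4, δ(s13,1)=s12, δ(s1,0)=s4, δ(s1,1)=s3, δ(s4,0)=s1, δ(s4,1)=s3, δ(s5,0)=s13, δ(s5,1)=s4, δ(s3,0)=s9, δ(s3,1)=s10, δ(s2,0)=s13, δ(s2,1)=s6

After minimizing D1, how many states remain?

States {s0,s8} cannot be reached from the start state, so discard them.
P0 = {s2,s5,s6,s7,s9,s10,s11,s12,s13} | {s1,s3,s4}.
Split {s2,s5,s6,s7,s9,s10,s11,s12,s13} by δ(·,0) → {s2,s5,s6,s9,s10,s11} and {s7,s12,s13}.
On input 0, block {s2,s5,s6,s9,s10,s11} splits into {s2,s5,s9,s10,s11} and {s6}.
Refine {s2,s5,s9,s10,s11} on symbol 1: members go to different blocks, giving {s2,s9,s11} and {s5} and {s10}.
Split {s1,s3,s4} by δ(·,0) → {s1,s4} and {s3}.
On input 1, block {s7,s12,s13} splits into {s12,s13} and {s7}.
Split {s12,s13} by δ(·,1) → {s12} and {s13}.
The partition is now stable with 9 blocks: {s2,s9,s11} | {s1,s4} | {s12} | {s6} | {s5} | {s10} | {s3} | {s7} | {s13}.

9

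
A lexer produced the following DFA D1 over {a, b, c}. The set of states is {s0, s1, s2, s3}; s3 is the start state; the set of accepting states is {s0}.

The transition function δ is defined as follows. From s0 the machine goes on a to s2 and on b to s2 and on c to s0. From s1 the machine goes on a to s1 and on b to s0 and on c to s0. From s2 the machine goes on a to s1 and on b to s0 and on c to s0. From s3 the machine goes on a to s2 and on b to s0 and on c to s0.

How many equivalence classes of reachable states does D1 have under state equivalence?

2

P0 = {s0} | {s1,s2,s3}.
Stable partition: {s0} | {s1,s2,s3} — 2 equivalence classes.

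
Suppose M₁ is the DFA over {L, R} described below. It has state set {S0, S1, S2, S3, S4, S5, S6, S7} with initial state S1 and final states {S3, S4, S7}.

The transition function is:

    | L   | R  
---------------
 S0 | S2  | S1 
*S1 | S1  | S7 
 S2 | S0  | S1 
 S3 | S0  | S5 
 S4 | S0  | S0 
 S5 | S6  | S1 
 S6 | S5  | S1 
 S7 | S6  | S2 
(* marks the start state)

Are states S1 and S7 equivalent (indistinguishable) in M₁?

No

Reachable states from the start: {S0,S1,S2,S5,S6,S7}. Unreachable: {S3,S4} — drop them.
Initial partition by acceptance: {S7} | {S0,S1,S2,S5,S6}.
On input R, block {S0,S1,S2,S5,S6} splits into {S0,S2,S5,S6} and {S1}.
Stable partition: {S7} | {S0,S2,S5,S6} | {S1} — 3 equivalence classes.
S1 and S7 end up in different blocks, so they are distinguishable. For instance, the string 'ε' is accepted from only S7.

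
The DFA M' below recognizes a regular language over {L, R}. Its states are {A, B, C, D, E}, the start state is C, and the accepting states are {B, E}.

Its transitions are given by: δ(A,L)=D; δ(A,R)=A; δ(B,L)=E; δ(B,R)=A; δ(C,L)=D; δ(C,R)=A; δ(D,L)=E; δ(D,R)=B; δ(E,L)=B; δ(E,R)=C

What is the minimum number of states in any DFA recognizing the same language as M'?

3

P0 = {B,E} | {A,C,D}.
On input L, block {A,C,D} splits into {A,C} and {D}.
The partition is now stable with 3 blocks: {B,E} | {A,C} | {D}.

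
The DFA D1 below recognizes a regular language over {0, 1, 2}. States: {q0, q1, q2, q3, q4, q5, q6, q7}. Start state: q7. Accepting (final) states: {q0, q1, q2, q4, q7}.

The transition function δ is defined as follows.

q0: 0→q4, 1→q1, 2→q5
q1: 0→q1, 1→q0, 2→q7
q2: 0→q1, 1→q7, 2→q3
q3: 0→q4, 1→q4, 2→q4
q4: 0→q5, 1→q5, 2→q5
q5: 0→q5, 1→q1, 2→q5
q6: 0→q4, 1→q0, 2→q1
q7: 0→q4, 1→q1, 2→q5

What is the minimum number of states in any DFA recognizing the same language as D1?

4

Reachable states from the start: {q0,q1,q4,q5,q7}. Unreachable: {q2,q3,q6} — drop them.
Start with accepting vs non-accepting: {q0,q1,q4,q7} | {q5}.
On input 0, block {q0,q1,q4,q7} splits into {q0,q1,q7} and {q4}.
Refine {q0,q1,q7} on symbol 0: members go to different blocks, giving {q0,q7} and {q1}.
No further refinement is possible. Final partition (4 blocks): {q0,q7} | {q5} | {q4} | {q1}.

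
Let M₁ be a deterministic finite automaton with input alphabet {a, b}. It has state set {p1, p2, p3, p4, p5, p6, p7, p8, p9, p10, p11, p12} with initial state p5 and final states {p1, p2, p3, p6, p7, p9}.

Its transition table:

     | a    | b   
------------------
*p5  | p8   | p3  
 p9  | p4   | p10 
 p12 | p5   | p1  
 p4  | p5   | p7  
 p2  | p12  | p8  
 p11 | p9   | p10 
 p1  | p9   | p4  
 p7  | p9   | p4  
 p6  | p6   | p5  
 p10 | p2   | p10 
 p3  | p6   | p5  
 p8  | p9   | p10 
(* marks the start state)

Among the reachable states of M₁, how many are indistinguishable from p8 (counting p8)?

States {p11} cannot be reached from the start state, so discard them.
P0 = {p1,p2,p3,p6,p7,p9} | {p4,p5,p8,p10,p12}.
Split {p1,p2,p3,p6,p7,p9} by δ(·,a) → {p1,p3,p6,p7} and {p2,p9}.
On input a, block {p1,p3,p6,p7} splits into {p1,p7} and {p3,p6}.
Split {p4,p5,p8,p10,p12} by δ(·,a) → {p4,p5,p12} and {p8,p10}.
On input a, block {p4,p5,p12} splits into {p4,p12} and {p5}.
The partition is now stable with 6 blocks: {p1,p7} | {p4,p12} | {p2,p9} | {p3,p6} | {p8,p10} | {p5}.
The equivalence class containing p8 is {p8,p10}, of size 2.

2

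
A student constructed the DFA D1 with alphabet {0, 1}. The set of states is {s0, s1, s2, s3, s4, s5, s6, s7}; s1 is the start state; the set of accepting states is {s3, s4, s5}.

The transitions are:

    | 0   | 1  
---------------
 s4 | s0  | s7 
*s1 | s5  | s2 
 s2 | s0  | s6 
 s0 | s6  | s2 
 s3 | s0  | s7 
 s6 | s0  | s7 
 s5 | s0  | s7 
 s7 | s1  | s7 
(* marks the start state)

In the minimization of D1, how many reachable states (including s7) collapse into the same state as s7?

1

States {s3,s4} cannot be reached from the start state, so discard them.
P0 = {s5} | {s0,s1,s2,s6,s7}.
Split {s0,s1,s2,s6,s7} by δ(·,0) → {s0,s2,s6,s7} and {s1}.
Refine {s0,s2,s6,s7} on symbol 0: members go to different blocks, giving {s0,s2,s6} and {s7}.
Refine {s0,s2,s6} on symbol 1: members go to different blocks, giving {s0,s2} and {s6}.
Refine {s0,s2} on symbol 0: members go to different blocks, giving {s0} and {s2}.
The partition is now stable with 6 blocks: {s5} | {s0} | {s1} | {s7} | {s6} | {s2}.
State s7 belongs to the block {s7}, which has 1 states.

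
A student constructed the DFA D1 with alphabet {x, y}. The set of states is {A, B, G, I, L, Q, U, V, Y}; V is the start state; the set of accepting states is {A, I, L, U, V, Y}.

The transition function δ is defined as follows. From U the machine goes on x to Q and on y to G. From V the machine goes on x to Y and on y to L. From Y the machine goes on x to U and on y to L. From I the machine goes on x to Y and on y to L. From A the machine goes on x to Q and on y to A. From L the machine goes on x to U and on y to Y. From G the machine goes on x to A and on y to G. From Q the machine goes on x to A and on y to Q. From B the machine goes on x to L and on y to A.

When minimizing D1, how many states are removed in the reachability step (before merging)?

2

Starting at V and following transitions, the reachable set is {A, G, L, Q, U, V, Y}. That leaves B, I unreachable — 2 in total.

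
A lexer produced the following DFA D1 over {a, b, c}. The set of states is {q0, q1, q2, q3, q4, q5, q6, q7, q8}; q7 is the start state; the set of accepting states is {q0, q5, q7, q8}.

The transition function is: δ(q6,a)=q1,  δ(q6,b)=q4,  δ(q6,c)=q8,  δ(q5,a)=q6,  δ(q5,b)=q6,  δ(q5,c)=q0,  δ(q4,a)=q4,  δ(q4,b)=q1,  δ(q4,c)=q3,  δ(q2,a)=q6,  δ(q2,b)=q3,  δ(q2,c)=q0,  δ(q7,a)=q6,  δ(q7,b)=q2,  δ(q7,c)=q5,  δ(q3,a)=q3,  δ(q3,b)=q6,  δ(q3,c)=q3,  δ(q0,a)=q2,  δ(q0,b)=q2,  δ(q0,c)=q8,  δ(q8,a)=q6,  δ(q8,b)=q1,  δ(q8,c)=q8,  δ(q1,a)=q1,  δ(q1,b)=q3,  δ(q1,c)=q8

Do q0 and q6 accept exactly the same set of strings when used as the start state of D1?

All states are reachable from the start state.
P0 = {q0,q5,q7,q8} | {q1,q2,q3,q4,q6}.
Refine {q1,q2,q3,q4,q6} on symbol c: members go to different blocks, giving {q1,q2,q6} and {q3,q4}.
The partition is now stable with 3 blocks: {q0,q5,q7,q8} | {q1,q2,q6} | {q3,q4}.
q0 and q6 end up in different blocks, so they are distinguishable. For instance, the string 'ε' is accepted from only q0.

No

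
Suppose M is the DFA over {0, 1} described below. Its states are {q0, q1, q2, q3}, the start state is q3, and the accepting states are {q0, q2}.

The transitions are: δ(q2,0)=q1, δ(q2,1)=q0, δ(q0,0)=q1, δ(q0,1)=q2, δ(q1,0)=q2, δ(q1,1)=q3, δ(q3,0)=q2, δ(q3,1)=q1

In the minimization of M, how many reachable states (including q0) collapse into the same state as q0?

P0 = {q0,q2} | {q1,q3}.
Stable partition: {q0,q2} | {q1,q3} — 2 equivalence classes.
State q0 belongs to the block {q0,q2}, which has 2 states.

2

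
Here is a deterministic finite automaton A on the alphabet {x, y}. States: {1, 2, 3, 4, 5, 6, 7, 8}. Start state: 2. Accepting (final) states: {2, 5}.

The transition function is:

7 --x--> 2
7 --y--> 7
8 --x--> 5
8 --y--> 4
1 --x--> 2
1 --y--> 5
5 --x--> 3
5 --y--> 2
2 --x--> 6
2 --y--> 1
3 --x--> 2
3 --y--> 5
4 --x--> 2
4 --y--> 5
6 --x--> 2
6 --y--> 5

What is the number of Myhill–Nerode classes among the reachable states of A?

First remove the unreachable states {4,7,8}; 5 states remain.
Initial partition by acceptance: {2,5} | {1,3,6}.
Split {2,5} by δ(·,y) → {2} and {5}.
The partition is now stable with 3 blocks: {2} | {1,3,6} | {5}.

3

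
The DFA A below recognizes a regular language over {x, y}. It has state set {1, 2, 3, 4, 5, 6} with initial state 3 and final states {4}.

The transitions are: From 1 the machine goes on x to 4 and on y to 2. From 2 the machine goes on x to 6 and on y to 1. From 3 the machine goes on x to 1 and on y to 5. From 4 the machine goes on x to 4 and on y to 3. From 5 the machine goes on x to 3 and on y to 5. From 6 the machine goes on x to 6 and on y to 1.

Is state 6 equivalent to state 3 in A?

All states are reachable from the start state.
P0 = {4} | {1,2,3,5,6}.
Split {1,2,3,5,6} by δ(·,x) → {2,3,5,6} and {1}.
On input x, block {2,3,5,6} splits into {2,5,6} and {3}.
Split {2,5,6} by δ(·,x) → {2,6} and {5}.
Stable partition: {4} | {2,6} | {1} | {3} | {5} — 5 equivalence classes.
6 and 3 end up in different blocks, so they are distinguishable. For instance, the string 'xx' is accepted from only 3.

No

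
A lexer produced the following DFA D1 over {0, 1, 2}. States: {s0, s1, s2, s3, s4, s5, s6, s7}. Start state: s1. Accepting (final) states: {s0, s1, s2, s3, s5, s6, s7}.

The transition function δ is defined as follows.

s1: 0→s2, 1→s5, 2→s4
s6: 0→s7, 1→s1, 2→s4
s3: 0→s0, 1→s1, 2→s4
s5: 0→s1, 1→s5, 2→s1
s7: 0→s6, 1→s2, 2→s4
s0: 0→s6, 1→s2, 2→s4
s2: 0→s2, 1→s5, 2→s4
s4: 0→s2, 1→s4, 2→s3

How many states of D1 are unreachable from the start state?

A breadth-first search from the start state visits every state.

0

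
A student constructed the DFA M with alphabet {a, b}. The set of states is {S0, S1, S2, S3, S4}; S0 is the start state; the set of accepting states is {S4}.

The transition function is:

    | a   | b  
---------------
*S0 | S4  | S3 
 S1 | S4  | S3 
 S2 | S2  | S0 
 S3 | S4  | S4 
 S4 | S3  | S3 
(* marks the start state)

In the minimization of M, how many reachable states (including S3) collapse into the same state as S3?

1

Reachable states from the start: {S0,S3,S4}. Unreachable: {S1,S2} — drop them.
P0 = {S4} | {S0,S3}.
On input b, block {S0,S3} splits into {S0} and {S3}.
The partition is now stable with 3 blocks: {S4} | {S0} | {S3}.
The equivalence class containing S3 is {S3}, of size 1.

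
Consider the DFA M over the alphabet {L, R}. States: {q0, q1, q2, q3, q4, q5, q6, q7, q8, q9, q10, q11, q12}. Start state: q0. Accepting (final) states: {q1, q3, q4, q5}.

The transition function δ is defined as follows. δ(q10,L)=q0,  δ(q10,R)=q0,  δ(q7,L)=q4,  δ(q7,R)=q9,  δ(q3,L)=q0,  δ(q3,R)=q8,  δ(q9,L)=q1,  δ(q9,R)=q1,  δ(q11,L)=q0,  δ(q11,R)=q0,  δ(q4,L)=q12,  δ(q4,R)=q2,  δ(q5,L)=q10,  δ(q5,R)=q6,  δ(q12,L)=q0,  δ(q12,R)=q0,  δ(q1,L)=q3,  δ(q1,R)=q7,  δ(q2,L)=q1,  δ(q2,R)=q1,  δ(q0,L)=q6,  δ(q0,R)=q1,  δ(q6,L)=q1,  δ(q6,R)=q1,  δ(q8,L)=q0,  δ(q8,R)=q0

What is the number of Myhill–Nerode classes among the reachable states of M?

First remove the unreachable states {q5,q10,q11}; 10 states remain.
Start with accepting vs non-accepting: {q1,q3,q4} | {q0,q2,q6,q7,q8,q9,q12}.
Refine {q1,q3,q4} on symbol L: members go to different blocks, giving {q3,q4} and {q1}.
On input L, block {q0,q2,q6,q7,q8,q9,q12} splits into {q0,q8,q12} and {q2,q6,q9} and {q7}.
On input R, block {q3,q4} splits into {q3} and {q4}.
Split {q0,q8,q12} by δ(·,L) → {q8,q12} and {q0}.
No further refinement is possible. Final partition (7 blocks): {q3} | {q8,q12} | {q1} | {q2,q6,q9} | {q7} | {q4} | {q0}.

7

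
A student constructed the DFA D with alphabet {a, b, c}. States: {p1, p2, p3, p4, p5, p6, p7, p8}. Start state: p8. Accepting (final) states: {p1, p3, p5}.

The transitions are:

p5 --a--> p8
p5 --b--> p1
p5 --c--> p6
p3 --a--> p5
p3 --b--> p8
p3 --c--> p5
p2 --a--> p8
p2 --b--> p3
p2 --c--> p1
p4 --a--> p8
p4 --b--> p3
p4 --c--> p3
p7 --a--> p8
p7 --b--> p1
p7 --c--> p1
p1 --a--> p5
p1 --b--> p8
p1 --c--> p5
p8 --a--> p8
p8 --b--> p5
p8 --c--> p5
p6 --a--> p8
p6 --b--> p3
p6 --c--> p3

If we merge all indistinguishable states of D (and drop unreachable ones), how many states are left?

Reachable states from the start: {p1,p3,p5,p6,p8}. Unreachable: {p2,p4,p7} — drop them.
Start with accepting vs non-accepting: {p1,p3,p5} | {p6,p8}.
Refine {p1,p3,p5} on symbol a: members go to different blocks, giving {p1,p3} and {p5}.
Refine {p6,p8} on symbol b: members go to different blocks, giving {p6} and {p8}.
The partition is now stable with 4 blocks: {p1,p3} | {p6} | {p5} | {p8}.

4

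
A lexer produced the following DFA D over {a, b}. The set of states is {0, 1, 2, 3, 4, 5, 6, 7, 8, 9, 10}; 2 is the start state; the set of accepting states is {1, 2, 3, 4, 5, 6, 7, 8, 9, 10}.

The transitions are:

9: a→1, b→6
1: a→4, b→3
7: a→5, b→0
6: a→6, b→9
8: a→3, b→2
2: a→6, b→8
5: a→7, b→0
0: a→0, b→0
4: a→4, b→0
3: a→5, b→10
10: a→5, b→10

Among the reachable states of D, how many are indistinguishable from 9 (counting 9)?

2

All states are reachable from the start state.
Initial partition by acceptance: {1,2,3,4,5,6,7,8,9,10} | {0}.
Refine {1,2,3,4,5,6,7,8,9,10} on symbol b: members go to different blocks, giving {1,2,3,6,8,9,10} and {4,5,7}.
Refine {1,2,3,6,8,9,10} on symbol a: members go to different blocks, giving {2,6,8,9} and {1,3,10}.
On input a, block {2,6,8,9} splits into {2,6} and {8,9}.
Stable partition: {2,6} | {0} | {4,5,7} | {1,3,10} | {8,9} — 5 equivalence classes.
State 9 belongs to the block {8,9}, which has 2 states.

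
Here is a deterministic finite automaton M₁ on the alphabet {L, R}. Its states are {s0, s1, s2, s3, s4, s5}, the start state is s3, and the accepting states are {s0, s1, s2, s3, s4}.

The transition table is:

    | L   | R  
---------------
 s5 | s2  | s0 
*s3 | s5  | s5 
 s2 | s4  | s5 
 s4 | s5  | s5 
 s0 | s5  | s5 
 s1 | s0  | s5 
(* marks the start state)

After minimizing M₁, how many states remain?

First remove the unreachable states {s1}; 5 states remain.
Start with accepting vs non-accepting: {s0,s2,s3,s4} | {s5}.
Split {s0,s2,s3,s4} by δ(·,L) → {s0,s3,s4} and {s2}.
The partition is now stable with 3 blocks: {s0,s3,s4} | {s5} | {s2}.

3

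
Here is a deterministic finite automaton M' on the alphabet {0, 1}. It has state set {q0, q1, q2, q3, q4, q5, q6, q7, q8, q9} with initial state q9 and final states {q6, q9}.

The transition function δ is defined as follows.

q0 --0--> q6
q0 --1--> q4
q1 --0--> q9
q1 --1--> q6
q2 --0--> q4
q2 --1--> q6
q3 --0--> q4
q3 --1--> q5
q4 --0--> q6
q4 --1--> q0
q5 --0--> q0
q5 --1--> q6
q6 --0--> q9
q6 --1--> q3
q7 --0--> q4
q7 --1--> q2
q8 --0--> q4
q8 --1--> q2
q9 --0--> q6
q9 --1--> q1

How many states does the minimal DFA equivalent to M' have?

Reachable states from the start: {q0,q1,q3,q4,q5,q6,q9}. Unreachable: {q2,q7,q8} — drop them.
Initial partition by acceptance: {q6,q9} | {q0,q1,q3,q4,q5}.
Split {q0,q1,q3,q4,q5} by δ(·,0) → {q0,q1,q4} and {q3,q5}.
Refine {q6,q9} on symbol 1: members go to different blocks, giving {q6} and {q9}.
On input 0, block {q0,q1,q4} splits into {q0,q4} and {q1}.
Refine {q3,q5} on symbol 1: members go to different blocks, giving {q3} and {q5}.
The partition is now stable with 6 blocks: {q6} | {q0,q4} | {q3} | {q9} | {q1} | {q5}.

6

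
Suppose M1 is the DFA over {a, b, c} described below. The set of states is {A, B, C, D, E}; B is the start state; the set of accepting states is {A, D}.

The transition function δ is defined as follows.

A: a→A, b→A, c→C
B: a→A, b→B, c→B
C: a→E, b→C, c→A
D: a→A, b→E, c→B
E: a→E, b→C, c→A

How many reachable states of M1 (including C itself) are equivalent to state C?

First remove the unreachable states {D}; 4 states remain.
P0 = {A} | {B,C,E}.
On input a, block {B,C,E} splits into {C,E} and {B}.
The partition is now stable with 3 blocks: {A} | {C,E} | {B}.
The equivalence class containing C is {C,E}, of size 2.

2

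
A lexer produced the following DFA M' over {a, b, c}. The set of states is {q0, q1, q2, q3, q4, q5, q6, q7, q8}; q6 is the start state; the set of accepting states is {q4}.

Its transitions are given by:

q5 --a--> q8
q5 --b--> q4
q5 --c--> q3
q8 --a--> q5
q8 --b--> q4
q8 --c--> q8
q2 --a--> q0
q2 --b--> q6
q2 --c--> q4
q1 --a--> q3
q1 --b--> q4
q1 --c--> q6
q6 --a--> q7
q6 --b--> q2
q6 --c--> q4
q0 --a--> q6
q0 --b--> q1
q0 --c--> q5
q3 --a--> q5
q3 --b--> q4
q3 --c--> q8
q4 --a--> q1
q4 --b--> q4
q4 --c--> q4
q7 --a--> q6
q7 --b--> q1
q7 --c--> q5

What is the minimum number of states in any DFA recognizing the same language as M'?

5

P0 = {q4} | {q0,q1,q2,q3,q5,q6,q7,q8}.
On input b, block {q0,q1,q2,q3,q5,q6,q7,q8} splits into {q0,q2,q6,q7} and {q1,q3,q5,q8}.
Refine {q0,q2,q6,q7} on symbol b: members go to different blocks, giving {q0,q7} and {q2,q6}.
Refine {q1,q3,q5,q8} on symbol c: members go to different blocks, giving {q3,q5,q8} and {q1}.
Stable partition: {q4} | {q0,q7} | {q3,q5,q8} | {q2,q6} | {q1} — 5 equivalence classes.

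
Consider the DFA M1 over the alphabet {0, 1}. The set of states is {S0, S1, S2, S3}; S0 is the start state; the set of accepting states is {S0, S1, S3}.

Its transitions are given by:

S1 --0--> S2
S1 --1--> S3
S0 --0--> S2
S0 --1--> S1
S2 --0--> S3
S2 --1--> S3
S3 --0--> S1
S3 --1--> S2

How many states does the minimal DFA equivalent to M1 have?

All states are reachable from the start state.
P0 = {S0,S1,S3} | {S2}.
On input 0, block {S0,S1,S3} splits into {S0,S1} and {S3}.
Refine {S0,S1} on symbol 1: members go to different blocks, giving {S0} and {S1}.
Stable partition: {S0} | {S2} | {S3} | {S1} — 4 equivalence classes.

4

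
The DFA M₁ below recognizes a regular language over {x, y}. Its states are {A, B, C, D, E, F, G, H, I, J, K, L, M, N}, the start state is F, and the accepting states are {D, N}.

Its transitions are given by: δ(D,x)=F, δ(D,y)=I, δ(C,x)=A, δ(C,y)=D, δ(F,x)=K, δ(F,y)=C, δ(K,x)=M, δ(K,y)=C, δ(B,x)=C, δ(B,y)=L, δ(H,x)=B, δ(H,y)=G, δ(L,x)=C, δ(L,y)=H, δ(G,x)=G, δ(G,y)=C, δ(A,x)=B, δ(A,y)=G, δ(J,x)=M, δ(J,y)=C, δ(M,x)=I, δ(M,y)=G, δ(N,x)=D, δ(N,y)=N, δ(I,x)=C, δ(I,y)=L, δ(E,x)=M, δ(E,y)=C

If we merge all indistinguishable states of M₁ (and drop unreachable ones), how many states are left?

States {E,J,N} cannot be reached from the start state, so discard them.
Start with accepting vs non-accepting: {D} | {A,B,C,F,G,H,I,K,L,M}.
Split {A,B,C,F,G,H,I,K,L,M} by δ(·,y) → {A,B,F,G,H,I,K,L,M} and {C}.
Refine {A,B,F,G,H,I,K,L,M} on symbol x: members go to different blocks, giving {A,F,G,H,K,M} and {B,I,L}.
Refine {A,F,G,H,K,M} on symbol x: members go to different blocks, giving {A,H,M} and {F,G,K}.
On input y, block {B,I,L} splits into {B,I} and {L}.
Split {F,G,K} by δ(·,x) → {F,G} and {K}.
Split {F,G} by δ(·,x) → {F} and {G}.
No further refinement is possible. Final partition (8 blocks): {D} | {A,H,M} | {C} | {B,I} | {F} | {L} | {K} | {G}.

8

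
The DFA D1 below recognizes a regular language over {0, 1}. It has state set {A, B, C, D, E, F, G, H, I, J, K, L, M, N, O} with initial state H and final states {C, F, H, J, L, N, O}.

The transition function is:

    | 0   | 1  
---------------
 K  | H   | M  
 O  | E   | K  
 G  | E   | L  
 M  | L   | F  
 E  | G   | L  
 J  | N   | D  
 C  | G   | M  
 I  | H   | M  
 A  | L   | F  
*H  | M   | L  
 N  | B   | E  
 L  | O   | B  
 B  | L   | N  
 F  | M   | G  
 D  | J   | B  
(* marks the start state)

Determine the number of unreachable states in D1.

5

No path from H leads to A, C, D, I, J; the other 10 states are all reachable.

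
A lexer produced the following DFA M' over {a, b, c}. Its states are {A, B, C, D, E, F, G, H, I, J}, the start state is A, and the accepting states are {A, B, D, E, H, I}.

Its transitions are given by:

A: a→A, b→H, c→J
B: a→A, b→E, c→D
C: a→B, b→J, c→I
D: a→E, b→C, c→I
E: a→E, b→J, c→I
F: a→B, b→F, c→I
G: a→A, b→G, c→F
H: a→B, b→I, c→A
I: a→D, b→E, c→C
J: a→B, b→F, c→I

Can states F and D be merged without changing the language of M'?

No

Reachable states from the start: {A,B,C,D,E,F,H,I,J}. Unreachable: {G} — drop them.
Start with accepting vs non-accepting: {A,B,D,E,H,I} | {C,F,J}.
Refine {A,B,D,E,H,I} on symbol b: members go to different blocks, giving {A,B,H,I} and {D,E}.
On input a, block {A,B,H,I} splits into {A,B,H} and {I}.
On input b, block {A,B,H} splits into {A} and {B} and {H}.
The partition is now stable with 6 blocks: {A} | {C,F,J} | {D,E} | {I} | {B} | {H}.
F and D end up in different blocks, so they are distinguishable. For instance, the string 'ε' is accepted from only D.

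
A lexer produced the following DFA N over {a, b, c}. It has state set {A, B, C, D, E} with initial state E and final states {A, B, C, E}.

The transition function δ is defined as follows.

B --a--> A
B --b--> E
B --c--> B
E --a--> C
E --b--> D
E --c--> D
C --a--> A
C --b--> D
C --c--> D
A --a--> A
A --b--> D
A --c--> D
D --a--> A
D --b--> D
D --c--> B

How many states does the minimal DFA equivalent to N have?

3

Initial partition by acceptance: {A,B,C,E} | {D}.
Refine {A,B,C,E} on symbol b: members go to different blocks, giving {A,C,E} and {B}.
The partition is now stable with 3 blocks: {A,C,E} | {D} | {B}.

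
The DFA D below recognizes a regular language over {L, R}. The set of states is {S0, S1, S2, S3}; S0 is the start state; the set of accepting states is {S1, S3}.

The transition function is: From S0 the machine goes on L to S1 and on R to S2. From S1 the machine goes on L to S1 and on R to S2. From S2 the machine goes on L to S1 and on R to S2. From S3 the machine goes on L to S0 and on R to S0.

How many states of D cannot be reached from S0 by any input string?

1

No path from S0 leads to S3; the other 3 states are all reachable.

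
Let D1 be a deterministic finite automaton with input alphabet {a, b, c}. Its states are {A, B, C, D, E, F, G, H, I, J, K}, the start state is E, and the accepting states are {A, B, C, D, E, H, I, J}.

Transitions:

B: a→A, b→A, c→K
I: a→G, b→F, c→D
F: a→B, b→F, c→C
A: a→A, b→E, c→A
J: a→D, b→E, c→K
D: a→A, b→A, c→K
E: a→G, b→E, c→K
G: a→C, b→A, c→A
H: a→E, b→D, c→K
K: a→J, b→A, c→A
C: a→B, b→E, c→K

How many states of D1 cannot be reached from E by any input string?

3

No path from E leads to F, H, I; the other 8 states are all reachable.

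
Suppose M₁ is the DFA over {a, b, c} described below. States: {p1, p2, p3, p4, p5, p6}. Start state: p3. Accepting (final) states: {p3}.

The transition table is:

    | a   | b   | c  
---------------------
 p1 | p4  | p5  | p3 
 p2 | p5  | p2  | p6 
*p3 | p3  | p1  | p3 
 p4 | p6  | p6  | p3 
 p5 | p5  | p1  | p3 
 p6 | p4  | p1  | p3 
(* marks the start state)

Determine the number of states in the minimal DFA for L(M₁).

2

Reachable states from the start: {p1,p3,p4,p5,p6}. Unreachable: {p2} — drop them.
P0 = {p3} | {p1,p4,p5,p6}.
Stable partition: {p3} | {p1,p4,p5,p6} — 2 equivalence classes.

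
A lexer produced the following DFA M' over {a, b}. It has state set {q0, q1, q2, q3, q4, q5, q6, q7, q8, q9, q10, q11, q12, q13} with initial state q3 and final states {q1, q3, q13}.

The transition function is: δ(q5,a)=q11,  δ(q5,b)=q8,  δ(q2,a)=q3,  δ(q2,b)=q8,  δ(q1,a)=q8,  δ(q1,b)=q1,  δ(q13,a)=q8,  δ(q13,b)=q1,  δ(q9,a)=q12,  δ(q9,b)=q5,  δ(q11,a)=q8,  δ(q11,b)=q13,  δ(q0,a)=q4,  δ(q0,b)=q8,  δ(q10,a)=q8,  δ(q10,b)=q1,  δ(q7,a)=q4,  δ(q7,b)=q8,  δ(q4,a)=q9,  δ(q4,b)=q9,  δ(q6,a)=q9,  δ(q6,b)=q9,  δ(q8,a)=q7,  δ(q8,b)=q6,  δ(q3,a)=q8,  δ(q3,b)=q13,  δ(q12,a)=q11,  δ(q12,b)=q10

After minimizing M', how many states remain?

First remove the unreachable states {q0,q2}; 12 states remain.
Start with accepting vs non-accepting: {q1,q3,q13} | {q4,q5,q6,q7,q8,q9,q10,q11,q12}.
Refine {q4,q5,q6,q7,q8,q9,q10,q11,q12} on symbol b: members go to different blocks, giving {q4,q5,q6,q7,q8,q9,q12} and {q10,q11}.
Split {q4,q5,q6,q7,q8,q9,q12} by δ(·,a) → {q4,q6,q7,q8,q9} and {q5,q12}.
On input a, block {q4,q6,q7,q8,q9} splits into {q4,q6,q7,q8} and {q9}.
Refine {q4,q6,q7,q8} on symbol a: members go to different blocks, giving {q4,q6} and {q7,q8}.
Split {q5,q12} by δ(·,b) → {q5} and {q12}.
Split {q7,q8} by δ(·,a) → {q7} and {q8}.
No further refinement is possible. Final partition (8 blocks): {q1,q3,q13} | {q4,q6} | {q10,q11} | {q5} | {q9} | {q7} | {q12} | {q8}.

8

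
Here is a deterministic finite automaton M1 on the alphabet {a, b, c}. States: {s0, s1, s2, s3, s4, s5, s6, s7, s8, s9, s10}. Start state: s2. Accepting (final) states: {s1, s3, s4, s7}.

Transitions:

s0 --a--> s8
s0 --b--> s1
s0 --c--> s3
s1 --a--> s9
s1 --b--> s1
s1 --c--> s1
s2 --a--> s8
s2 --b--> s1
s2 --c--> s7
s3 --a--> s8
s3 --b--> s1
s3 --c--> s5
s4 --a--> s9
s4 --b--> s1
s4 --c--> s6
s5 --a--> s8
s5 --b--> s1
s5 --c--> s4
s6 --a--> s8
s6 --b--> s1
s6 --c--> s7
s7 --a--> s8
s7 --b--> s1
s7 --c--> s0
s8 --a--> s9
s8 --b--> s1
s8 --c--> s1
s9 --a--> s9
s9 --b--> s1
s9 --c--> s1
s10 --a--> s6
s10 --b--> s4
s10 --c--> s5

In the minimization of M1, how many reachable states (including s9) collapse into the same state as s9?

First remove the unreachable states {s10}; 10 states remain.
Start with accepting vs non-accepting: {s1,s3,s4,s7} | {s0,s2,s5,s6,s8,s9}.
On input c, block {s1,s3,s4,s7} splits into {s3,s4,s7} and {s1}.
On input c, block {s0,s2,s5,s6,s8,s9} splits into {s0,s2,s5,s6} and {s8,s9}.
The partition is now stable with 4 blocks: {s3,s4,s7} | {s0,s2,s5,s6} | {s1} | {s8,s9}.
State s9 belongs to the block {s8,s9}, which has 2 states.

2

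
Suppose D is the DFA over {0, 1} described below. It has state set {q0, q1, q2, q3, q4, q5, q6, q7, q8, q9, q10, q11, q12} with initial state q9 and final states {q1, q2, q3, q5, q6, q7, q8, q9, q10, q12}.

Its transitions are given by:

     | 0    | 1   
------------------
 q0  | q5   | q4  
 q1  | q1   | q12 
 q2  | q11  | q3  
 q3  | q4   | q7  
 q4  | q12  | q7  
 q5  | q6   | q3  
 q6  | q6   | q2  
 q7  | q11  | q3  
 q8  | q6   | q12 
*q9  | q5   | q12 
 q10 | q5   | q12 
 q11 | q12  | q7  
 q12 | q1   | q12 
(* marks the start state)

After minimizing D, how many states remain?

5

States {q0,q8,q10} cannot be reached from the start state, so discard them.
Initial partition by acceptance: {q1,q2,q3,q5,q6,q7,q9,q12} | {q4,q11}.
On input 0, block {q1,q2,q3,q5,q6,q7,q9,q12} splits into {q1,q5,q6,q9,q12} and {q2,q3,q7}.
Split {q1,q5,q6,q9,q12} by δ(·,1) → {q1,q9,q12} and {q5,q6}.
On input 0, block {q1,q9,q12} splits into {q1,q12} and {q9}.
No further refinement is possible. Final partition (5 blocks): {q1,q12} | {q4,q11} | {q2,q3,q7} | {q5,q6} | {q9}.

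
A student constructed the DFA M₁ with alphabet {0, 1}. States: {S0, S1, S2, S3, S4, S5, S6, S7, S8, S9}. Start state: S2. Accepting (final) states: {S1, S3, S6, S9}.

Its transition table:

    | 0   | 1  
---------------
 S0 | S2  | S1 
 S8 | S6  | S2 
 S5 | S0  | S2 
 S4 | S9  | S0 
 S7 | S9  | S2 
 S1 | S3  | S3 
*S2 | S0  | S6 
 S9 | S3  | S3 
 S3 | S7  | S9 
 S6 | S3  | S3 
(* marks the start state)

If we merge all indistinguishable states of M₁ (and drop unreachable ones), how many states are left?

4

Reachable states from the start: {S0,S1,S2,S3,S6,S7,S9}. Unreachable: {S4,S5,S8} — drop them.
Initial partition by acceptance: {S1,S3,S6,S9} | {S0,S2,S7}.
Refine {S1,S3,S6,S9} on symbol 0: members go to different blocks, giving {S1,S6,S9} and {S3}.
On input 0, block {S0,S2,S7} splits into {S0,S2} and {S7}.
Stable partition: {S1,S6,S9} | {S0,S2} | {S3} | {S7} — 4 equivalence classes.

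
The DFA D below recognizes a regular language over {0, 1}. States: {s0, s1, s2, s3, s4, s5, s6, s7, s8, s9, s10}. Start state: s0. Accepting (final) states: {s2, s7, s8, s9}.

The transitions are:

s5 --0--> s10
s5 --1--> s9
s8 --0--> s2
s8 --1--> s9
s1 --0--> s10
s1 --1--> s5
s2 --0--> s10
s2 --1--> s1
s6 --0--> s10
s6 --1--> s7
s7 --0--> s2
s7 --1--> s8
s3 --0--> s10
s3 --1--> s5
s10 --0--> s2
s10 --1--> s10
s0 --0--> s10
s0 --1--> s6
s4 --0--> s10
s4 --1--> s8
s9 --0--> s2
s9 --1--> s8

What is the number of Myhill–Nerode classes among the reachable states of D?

5

States {s3,s4} cannot be reached from the start state, so discard them.
P0 = {s2,s7,s8,s9} | {s0,s1,s5,s6,s10}.
Refine {s2,s7,s8,s9} on symbol 0: members go to different blocks, giving {s7,s8,s9} and {s2}.
Refine {s0,s1,s5,s6,s10} on symbol 0: members go to different blocks, giving {s0,s1,s5,s6} and {s10}.
On input 1, block {s0,s1,s5,s6} splits into {s0,s1} and {s5,s6}.
No further refinement is possible. Final partition (5 blocks): {s7,s8,s9} | {s0,s1} | {s2} | {s10} | {s5,s6}.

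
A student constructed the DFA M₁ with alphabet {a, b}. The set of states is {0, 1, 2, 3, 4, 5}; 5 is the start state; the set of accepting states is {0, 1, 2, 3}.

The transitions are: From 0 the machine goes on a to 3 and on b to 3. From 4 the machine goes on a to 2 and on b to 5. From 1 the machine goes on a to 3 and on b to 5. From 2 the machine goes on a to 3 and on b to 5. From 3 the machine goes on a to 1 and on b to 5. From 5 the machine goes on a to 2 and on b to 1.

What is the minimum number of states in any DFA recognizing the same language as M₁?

Reachable states from the start: {1,2,3,5}. Unreachable: {0,4} — drop them.
Start with accepting vs non-accepting: {1,2,3} | {5}.
The partition is now stable with 2 blocks: {1,2,3} | {5}.

2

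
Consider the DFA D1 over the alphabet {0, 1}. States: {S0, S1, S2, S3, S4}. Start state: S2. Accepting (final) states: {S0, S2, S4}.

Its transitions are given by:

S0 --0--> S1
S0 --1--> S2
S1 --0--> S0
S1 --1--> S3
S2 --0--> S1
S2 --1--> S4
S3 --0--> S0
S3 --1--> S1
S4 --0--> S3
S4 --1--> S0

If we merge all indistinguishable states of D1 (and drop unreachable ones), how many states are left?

2

All states are reachable from the start state.
P0 = {S0,S2,S4} | {S1,S3}.
Stable partition: {S0,S2,S4} | {S1,S3} — 2 equivalence classes.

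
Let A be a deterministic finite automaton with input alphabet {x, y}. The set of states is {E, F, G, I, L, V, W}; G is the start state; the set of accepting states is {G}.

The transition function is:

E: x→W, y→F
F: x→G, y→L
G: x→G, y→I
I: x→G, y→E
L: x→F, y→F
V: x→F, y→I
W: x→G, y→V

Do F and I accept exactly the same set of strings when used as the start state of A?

Yes

P0 = {G} | {E,F,I,L,V,W}.
On input x, block {E,F,I,L,V,W} splits into {E,L,V} and {F,I,W}.
Stable partition: {G} | {E,L,V} | {F,I,W} — 3 equivalence classes.
F and I lie in the same block of the stable partition, so they are equivalent — no string distinguishes them.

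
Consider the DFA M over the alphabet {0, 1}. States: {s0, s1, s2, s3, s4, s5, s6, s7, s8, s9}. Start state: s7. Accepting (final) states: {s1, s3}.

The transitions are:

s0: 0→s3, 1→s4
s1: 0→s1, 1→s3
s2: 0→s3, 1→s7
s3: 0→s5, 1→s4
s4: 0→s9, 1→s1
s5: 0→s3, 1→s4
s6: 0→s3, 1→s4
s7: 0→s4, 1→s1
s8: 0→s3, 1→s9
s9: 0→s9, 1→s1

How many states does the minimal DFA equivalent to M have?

4

States {s0,s2,s6,s8} cannot be reached from the start state, so discard them.
Start with accepting vs non-accepting: {s1,s3} | {s4,s5,s7,s9}.
Refine {s1,s3} on symbol 0: members go to different blocks, giving {s1} and {s3}.
Split {s4,s5,s7,s9} by δ(·,0) → {s4,s7,s9} and {s5}.
Stable partition: {s1} | {s4,s7,s9} | {s3} | {s5} — 4 equivalence classes.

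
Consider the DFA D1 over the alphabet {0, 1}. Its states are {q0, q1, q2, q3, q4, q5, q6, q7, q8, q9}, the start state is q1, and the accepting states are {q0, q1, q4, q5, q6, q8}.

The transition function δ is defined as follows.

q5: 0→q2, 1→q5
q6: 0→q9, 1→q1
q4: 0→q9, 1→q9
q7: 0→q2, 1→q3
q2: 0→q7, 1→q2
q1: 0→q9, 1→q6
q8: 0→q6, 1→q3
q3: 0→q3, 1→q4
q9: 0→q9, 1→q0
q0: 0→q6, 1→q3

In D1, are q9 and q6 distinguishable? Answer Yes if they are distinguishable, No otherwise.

Yes

First remove the unreachable states {q2,q5,q7,q8}; 6 states remain.
Initial partition by acceptance: {q0,q1,q4,q6} | {q3,q9}.
Refine {q0,q1,q4,q6} on symbol 0: members go to different blocks, giving {q1,q4,q6} and {q0}.
Refine {q1,q4,q6} on symbol 1: members go to different blocks, giving {q1,q6} and {q4}.
Refine {q3,q9} on symbol 1: members go to different blocks, giving {q3} and {q9}.
No further refinement is possible. Final partition (5 blocks): {q1,q6} | {q3} | {q0} | {q4} | {q9}.
q9 and q6 end up in different blocks, so they are distinguishable. For instance, the string 'ε' is accepted from only q6.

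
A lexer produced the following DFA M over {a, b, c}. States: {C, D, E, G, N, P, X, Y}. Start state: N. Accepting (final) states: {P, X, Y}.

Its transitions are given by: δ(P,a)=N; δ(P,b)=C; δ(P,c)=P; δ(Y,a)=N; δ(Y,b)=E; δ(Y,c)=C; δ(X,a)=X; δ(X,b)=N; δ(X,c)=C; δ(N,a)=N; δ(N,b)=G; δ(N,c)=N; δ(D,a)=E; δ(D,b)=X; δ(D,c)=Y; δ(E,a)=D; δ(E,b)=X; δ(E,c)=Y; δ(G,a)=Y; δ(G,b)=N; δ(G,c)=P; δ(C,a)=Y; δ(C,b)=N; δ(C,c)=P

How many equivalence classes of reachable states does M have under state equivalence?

6

Every state is reachable, so we keep all 8.
P0 = {P,X,Y} | {C,D,E,G,N}.
Refine {P,X,Y} on symbol a: members go to different blocks, giving {P,Y} and {X}.
On input c, block {P,Y} splits into {Y} and {P}.
Refine {C,D,E,G,N} on symbol a: members go to different blocks, giving {D,E,N} and {C,G}.
On input b, block {D,E,N} splits into {D,E} and {N}.
Stable partition: {Y} | {D,E} | {X} | {P} | {C,G} | {N} — 6 equivalence classes.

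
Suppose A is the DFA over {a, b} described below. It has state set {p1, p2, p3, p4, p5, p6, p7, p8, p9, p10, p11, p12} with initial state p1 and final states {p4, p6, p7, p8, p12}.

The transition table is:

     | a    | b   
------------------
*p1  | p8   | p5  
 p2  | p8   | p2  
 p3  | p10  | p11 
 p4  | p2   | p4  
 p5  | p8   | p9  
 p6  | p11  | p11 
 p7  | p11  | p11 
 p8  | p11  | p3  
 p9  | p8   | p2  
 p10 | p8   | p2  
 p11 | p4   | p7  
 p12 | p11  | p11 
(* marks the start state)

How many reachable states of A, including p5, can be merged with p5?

5

Reachable states from the start: {p1,p2,p3,p4,p5,p7,p8,p9,p10,p11}. Unreachable: {p6,p12} — drop them.
P0 = {p4,p7,p8} | {p1,p2,p3,p5,p9,p10,p11}.
On input b, block {p4,p7,p8} splits into {p7,p8} and {p4}.
Refine {p1,p2,p3,p5,p9,p10,p11} on symbol a: members go to different blocks, giving {p1,p2,p5,p9,p10} and {p3} and {p11}.
On input b, block {p7,p8} splits into {p7} and {p8}.
Stable partition: {p7} | {p1,p2,p5,p9,p10} | {p4} | {p3} | {p11} | {p8} — 6 equivalence classes.
State p5 belongs to the block {p1,p2,p5,p9,p10}, which has 5 states.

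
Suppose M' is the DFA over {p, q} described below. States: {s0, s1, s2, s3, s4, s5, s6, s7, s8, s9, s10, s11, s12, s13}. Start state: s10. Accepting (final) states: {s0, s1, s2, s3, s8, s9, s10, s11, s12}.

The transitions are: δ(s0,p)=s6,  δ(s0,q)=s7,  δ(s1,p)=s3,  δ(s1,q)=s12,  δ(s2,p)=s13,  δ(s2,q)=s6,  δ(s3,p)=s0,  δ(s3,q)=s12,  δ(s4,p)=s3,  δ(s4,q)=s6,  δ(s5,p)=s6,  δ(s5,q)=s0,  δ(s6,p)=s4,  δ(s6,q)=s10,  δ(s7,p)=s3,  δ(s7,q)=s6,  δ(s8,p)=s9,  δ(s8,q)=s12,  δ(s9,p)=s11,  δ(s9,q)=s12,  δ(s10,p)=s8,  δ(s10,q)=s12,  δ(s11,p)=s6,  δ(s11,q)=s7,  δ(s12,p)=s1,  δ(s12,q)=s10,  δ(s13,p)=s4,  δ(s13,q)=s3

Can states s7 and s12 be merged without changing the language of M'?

No

First remove the unreachable states {s2,s5,s13}; 11 states remain.
Initial partition by acceptance: {s0,s1,s3,s8,s9,s10,s11,s12} | {s4,s6,s7}.
Split {s0,s1,s3,s8,s9,s10,s11,s12} by δ(·,p) → {s1,s3,s8,s9,s10,s12} and {s0,s11}.
Split {s1,s3,s8,s9,s10,s12} by δ(·,p) → {s1,s8,s10,s12} and {s3,s9}.
On input p, block {s1,s8,s10,s12} splits into {s1,s8} and {s10,s12}.
Refine {s4,s6,s7} on symbol p: members go to different blocks, giving {s4,s7} and {s6}.
Stable partition: {s1,s8} | {s4,s7} | {s0,s11} | {s3,s9} | {s10,s12} | {s6} — 6 equivalence classes.
s7 and s12 end up in different blocks, so they are distinguishable. For instance, the string 'ε' is accepted from only s12.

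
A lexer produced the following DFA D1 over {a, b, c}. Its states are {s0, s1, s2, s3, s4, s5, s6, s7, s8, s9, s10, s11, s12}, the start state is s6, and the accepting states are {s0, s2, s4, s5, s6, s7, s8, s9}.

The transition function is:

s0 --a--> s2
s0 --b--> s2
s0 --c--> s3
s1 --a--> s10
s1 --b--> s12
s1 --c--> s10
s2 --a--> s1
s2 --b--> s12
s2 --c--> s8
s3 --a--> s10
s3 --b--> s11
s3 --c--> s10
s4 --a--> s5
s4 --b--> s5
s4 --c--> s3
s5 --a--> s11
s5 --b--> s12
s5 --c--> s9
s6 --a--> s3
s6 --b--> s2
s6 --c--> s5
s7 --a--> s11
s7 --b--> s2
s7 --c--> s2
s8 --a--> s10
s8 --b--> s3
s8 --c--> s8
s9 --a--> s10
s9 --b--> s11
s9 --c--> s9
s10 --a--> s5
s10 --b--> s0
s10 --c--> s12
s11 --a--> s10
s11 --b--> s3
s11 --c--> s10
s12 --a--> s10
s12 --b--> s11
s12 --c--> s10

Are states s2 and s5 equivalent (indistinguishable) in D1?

States {s4,s7} cannot be reached from the start state, so discard them.
P0 = {s0,s2,s5,s6,s8,s9} | {s1,s3,s10,s11,s12}.
Refine {s0,s2,s5,s6,s8,s9} on symbol a: members go to different blocks, giving {s2,s5,s6,s8,s9} and {s0}.
Split {s2,s5,s6,s8,s9} by δ(·,b) → {s2,s5,s8,s9} and {s6}.
Split {s1,s3,s10,s11,s12} by δ(·,a) → {s1,s3,s11,s12} and {s10}.
On input a, block {s2,s5,s8,s9} splits into {s2,s5} and {s8,s9}.
Stable partition: {s2,s5} | {s1,s3,s11,s12} | {s0} | {s6} | {s10} | {s8,s9} — 6 equivalence classes.
s2 and s5 lie in the same block of the stable partition, so they are equivalent — no string distinguishes them.

Yes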